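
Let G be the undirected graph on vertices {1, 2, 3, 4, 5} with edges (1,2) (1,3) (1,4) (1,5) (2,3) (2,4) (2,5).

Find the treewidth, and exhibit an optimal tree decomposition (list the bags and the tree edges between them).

Treewidth 2.
One such decomposition:
Bags: B1 = {1, 2, 5}  B2 = {1, 2, 3}  B3 = {1, 2, 4}
Tree: B1–B2, B1–B3

Every bag has size at most 3, so the width is 3 − 1 = 2 and tw(G) ≤ 2. Conversely, {1, 2, 3} is a clique of size 3, and the vertices of any clique must share a bag in every tree decomposition; so some bag has ≥ 3 vertices and tw(G) ≥ 2. Hence tw(G) = 2 exactly.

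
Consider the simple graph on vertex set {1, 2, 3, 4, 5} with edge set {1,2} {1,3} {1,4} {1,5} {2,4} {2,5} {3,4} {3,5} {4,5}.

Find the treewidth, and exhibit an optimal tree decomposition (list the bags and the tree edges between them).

The largest bag has 4 vertices, giving width 3; this decomposition certifies tw(G) ≤ 3. For the lower bound, the 4 vertices {1, 2, 4, 5} are pairwise adjacent, and any tree decomposition puts a clique entirely inside one bag — forcing width ≥ 3. The upper and lower bounds meet at 3, so that is the treewidth.

Treewidth 3.
Bags: B1 = {1, 3, 4, 5}  B2 = {1, 2, 4, 5}
Tree: B1–B2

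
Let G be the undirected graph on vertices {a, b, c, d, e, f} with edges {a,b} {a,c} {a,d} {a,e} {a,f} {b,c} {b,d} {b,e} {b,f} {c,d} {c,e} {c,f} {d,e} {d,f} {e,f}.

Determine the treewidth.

A width-5 tree decomposition is:
Bags: B1 = {a, b, c, d, e, f}
Tree: (single bag)
A single bag containing all 6 vertices is trivially a valid decomposition of width 5. For the lower bound, the 6 vertices {a, b, c, d, e, f} are pairwise adjacent, and any tree decomposition puts a clique entirely inside one bag — forcing width ≥ 5. Combining the bounds, tw(G) = 5.

5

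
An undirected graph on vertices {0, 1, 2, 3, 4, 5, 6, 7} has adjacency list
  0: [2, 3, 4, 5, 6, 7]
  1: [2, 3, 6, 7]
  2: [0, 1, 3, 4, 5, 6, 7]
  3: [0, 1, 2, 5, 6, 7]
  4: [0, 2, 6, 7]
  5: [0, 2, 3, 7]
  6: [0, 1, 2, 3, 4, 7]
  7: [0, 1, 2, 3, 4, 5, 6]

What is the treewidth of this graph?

4

A width-4 tree decomposition is:
Bags: B1 = {0, 2, 3, 6, 7}  B2 = {0, 2, 4, 6, 7}  B3 = {1, 2, 3, 6, 7}  B4 = {0, 2, 3, 5, 7}
Tree: B1–B2, B1–B3, B1–B4
The largest bag has 5 vertices, giving width 4; this decomposition certifies tw(G) ≤ 4. For the lower bound, the 5 vertices {0, 2, 3, 5, 7} are pairwise adjacent, and any tree decomposition puts a clique entirely inside one bag — forcing width ≥ 4. Therefore the treewidth is 4.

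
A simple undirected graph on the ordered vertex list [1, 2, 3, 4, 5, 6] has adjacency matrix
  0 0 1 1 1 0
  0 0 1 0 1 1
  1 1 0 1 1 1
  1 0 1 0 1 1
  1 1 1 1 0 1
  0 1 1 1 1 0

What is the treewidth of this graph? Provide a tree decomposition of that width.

Each bag holds 4 vertices, so the decomposition has width 3, which upper-bounds the treewidth. For the lower bound, the 4 vertices {2, 3, 5, 6} are pairwise adjacent, and any tree decomposition puts a clique entirely inside one bag — forcing width ≥ 3. Combining the bounds, tw(G) = 3.

Treewidth 3.
One optimal decomposition is:
Bags: B1 = {3, 4, 5, 6}  B2 = {1, 3, 4, 5}  B3 = {2, 3, 5, 6}
Tree: B1–B2, B1–B3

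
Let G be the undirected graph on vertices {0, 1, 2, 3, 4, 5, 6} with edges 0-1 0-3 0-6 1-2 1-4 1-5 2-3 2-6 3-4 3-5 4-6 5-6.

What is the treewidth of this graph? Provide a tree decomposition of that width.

The largest bag has 4 vertices, giving width 3; this decomposition certifies tw(G) ≤ 3. For the lower bound: the 4 vertex sets {3,5}, {0,6}, {1}, {4} are disjoint, each induces a connected subgraph, and every pair is joined by at least one edge of G. Contracting each set to a single vertex therefore yields K_{4} as a minor, and since treewidth is minor-monotone, tw(G) ≥ tw(K_{4}) = 3. Hence tw(G) = 3 exactly.

Treewidth 3.
One such decomposition:
Bags: B1 = {1, 3, 5, 6}  B2 = {0, 1, 3, 6}  B3 = {1, 3, 4, 6}  B4 = {1, 2, 3, 6}
Tree: B1–B2, B2–B3, B3–B4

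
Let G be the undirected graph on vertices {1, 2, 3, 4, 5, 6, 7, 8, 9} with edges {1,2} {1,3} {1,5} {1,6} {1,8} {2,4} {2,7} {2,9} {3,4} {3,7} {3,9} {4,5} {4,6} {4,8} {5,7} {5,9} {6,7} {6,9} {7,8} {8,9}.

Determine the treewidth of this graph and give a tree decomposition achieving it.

Treewidth 4.
Bags: B1 = {1, 4, 6, 7, 9}  B2 = {1, 3, 4, 7, 9}  B3 = {1, 2, 4, 7, 9}  B4 = {1, 4, 5, 7, 9}  B5 = {1, 4, 7, 8, 9}
Tree: B1–B2, B2–B3, B3–B4, B4–B5

The largest bag has 5 vertices, giving width 4; this decomposition certifies tw(G) ≤ 4. For the lower bound: the 5 vertex sets {6,9}, {1,3}, {2,7}, {4}, {5} are disjoint, each induces a connected subgraph, and every pair is joined by at least one edge of G. Contracting each set to a single vertex therefore yields K_{5} as a minor, and since treewidth is minor-monotone, tw(G) ≥ tw(K_{5}) = 4. Combining the bounds, tw(G) = 4.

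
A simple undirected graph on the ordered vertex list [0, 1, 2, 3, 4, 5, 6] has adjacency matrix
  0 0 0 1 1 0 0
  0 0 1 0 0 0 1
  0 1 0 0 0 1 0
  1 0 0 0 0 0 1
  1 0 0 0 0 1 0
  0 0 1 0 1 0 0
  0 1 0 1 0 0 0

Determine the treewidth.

2

A width-2 tree decomposition is:
Bags: B1 = {0, 3, 4}  B2 = {3, 4, 5}  B3 = {2, 3, 5}  B4 = {1, 2, 3}  B5 = {1, 3, 6}
Tree: B1–B2, B2–B3, B3–B4, B4–B5
Every bag has size at most 3, so the width is 3 − 1 = 2 and tw(G) ≤ 2. The edges 3–0–4–5–2–1–6–3 form a cycle, so G is not a tree and its treewidth is at least 2. Hence tw(G) = 2 exactly.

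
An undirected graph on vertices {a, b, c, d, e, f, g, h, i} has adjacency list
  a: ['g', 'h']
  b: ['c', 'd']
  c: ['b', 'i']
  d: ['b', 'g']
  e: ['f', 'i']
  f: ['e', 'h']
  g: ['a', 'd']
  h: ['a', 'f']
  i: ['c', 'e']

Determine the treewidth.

2

A width-2 tree decomposition is:
Bags: B1 = {b, d, g}  B2 = {a, b, g}  B3 = {a, b, h}  B4 = {b, f, h}  B5 = {b, e, f}  B6 = {b, e, i}  B7 = {b, c, i}
Tree: B1–B2, B2–B3, B3–B4, B4–B5, B5–B6, B6–B7
The largest bag has 3 vertices, giving width 2; this decomposition certifies tw(G) ≤ 2. The edges b–d–g–a–h–f–e–i–c–b form a cycle, so G is not a tree and its treewidth is at least 2. The upper and lower bounds meet at 2, so that is the treewidth.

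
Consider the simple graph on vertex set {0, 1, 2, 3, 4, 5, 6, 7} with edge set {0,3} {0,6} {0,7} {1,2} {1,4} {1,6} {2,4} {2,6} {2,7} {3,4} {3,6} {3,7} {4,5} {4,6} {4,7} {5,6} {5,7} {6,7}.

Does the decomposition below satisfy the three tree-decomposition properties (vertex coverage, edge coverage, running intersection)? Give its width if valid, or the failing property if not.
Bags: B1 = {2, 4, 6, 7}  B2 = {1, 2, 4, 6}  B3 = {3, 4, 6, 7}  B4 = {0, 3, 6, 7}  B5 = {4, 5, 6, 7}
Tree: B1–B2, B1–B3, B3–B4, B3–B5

Every vertex of G appears in some bag (union = {0, 1, 2, 3, 4, 5, 6, 7}); every edge is covered by a bag; and for each vertex v the set of bags containing v is connected in the bag tree. The decomposition is therefore valid. The largest bag has 4 vertices, so the width is 3.

Yes; width 3.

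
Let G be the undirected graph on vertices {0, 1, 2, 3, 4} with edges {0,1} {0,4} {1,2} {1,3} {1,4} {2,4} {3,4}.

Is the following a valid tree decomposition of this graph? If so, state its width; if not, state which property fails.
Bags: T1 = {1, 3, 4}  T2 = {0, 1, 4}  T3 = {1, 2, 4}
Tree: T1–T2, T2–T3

Checking the three conditions: (i) the bags cover all of {0, 1, 2, 3, 4}; (ii) for each edge, some bag contains both endpoints; (iii) the bags containing any fixed vertex form a subtree. All hold, so the decomposition is valid with width 3 − 1 = 2.

Yes; width 2.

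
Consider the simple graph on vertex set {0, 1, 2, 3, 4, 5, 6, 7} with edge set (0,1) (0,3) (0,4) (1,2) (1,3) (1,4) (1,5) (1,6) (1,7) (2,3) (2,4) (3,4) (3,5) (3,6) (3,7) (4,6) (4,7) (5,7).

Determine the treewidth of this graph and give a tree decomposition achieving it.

Treewidth 3.
One optimal decomposition is:
Bags: B1 = {1, 3, 4, 7}  B2 = {1, 3, 4, 6}  B3 = {0, 1, 3, 4}  B4 = {1, 2, 3, 4}  B5 = {1, 3, 5, 7}
Tree: B1–B2, B1–B3, B3–B4, B1–B5

Every bag has size at most 4, so the width is 4 − 1 = 3 and tw(G) ≤ 3. For the lower bound, the 4 vertices {0, 1, 3, 4} are pairwise adjacent, and any tree decomposition puts a clique entirely inside one bag — forcing width ≥ 3. Combining the bounds, tw(G) = 3.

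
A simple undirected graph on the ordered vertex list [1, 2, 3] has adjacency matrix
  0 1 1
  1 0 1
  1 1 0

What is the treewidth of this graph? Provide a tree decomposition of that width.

With just one bag of size 3, the width is 3 − 1 = 2, so tw(G) ≤ 2. Conversely, {1, 2, 3} is a clique of size 3, and the vertices of any clique must share a bag in every tree decomposition; so some bag has ≥ 3 vertices and tw(G) ≥ 2. The upper and lower bounds meet at 2, so that is the treewidth.

Treewidth 2.
One optimal decomposition is:
Bags: B1 = {1, 2, 3}
Tree: (single bag)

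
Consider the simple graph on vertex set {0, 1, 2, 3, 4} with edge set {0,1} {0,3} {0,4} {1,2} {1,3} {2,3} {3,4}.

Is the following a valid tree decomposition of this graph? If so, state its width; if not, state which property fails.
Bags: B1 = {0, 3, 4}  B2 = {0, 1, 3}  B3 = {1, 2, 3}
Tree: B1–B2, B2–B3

Yes; width 2.

Every vertex of G appears in some bag (union = {0, 1, 2, 3, 4}); every edge is covered by a bag; and for each vertex v the set of bags containing v is connected in the bag tree. The decomposition is therefore valid. The largest bag has 3 vertices, so the width is 2.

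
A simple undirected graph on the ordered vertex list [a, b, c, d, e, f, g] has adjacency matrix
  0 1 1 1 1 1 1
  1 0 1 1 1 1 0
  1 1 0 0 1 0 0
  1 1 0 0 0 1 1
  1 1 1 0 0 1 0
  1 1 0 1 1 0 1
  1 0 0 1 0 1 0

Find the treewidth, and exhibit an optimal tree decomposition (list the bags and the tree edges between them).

Treewidth 3.
Bags: B1 = {a, b, d, f}  B2 = {a, d, f, g}  B3 = {a, b, e, f}  B4 = {a, b, c, e}
Tree: B1–B2, B1–B3, B3–B4

The largest bag has 4 vertices, giving width 3; this decomposition certifies tw(G) ≤ 3. Conversely, {a, b, c, e} is a clique of size 4, and the vertices of any clique must share a bag in every tree decomposition; so some bag has ≥ 4 vertices and tw(G) ≥ 3. Hence tw(G) = 3 exactly.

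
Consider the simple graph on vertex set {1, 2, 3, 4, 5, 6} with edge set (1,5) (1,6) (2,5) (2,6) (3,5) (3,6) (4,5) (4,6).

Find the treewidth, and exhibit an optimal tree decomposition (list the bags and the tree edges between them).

Each bag holds 3 vertices, so the decomposition has width 2, which upper-bounds the treewidth. For the lower bound, G contains the cycle 3–5–2–6–3, so G is not a forest; only forests have treewidth ≤ 1, hence tw(G) ≥ 2. Therefore the treewidth is 2.

Treewidth 2.
One such decomposition:
Bags: B1 = {3, 5, 6}  B2 = {2, 5, 6}  B3 = {4, 5, 6}  B4 = {1, 5, 6}
Tree: B1–B2, B2–B3, B3–B4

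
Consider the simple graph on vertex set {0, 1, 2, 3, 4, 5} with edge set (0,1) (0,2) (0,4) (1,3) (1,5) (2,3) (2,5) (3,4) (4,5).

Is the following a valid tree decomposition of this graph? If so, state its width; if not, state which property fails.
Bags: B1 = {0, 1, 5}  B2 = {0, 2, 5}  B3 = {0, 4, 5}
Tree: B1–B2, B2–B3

A tree decomposition must satisfy three properties: every vertex lies in some bag; for every edge, both endpoints lie together in some bag; and for every vertex, the bags containing it form a connected subtree. Here vertex 3 appears in no bag, so the decomposition is invalid.

No — vertex 3 appears in no bag.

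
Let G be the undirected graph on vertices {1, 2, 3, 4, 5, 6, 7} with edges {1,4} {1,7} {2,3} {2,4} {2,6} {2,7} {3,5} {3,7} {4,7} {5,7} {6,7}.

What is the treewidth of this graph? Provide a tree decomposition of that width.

Treewidth 2.
One optimal decomposition is:
Bags: B1 = {2, 4, 7}  B2 = {2, 6, 7}  B3 = {1, 4, 7}  B4 = {2, 3, 7}  B5 = {3, 5, 7}
Tree: B1–B2, B1–B3, B1–B4, B4–B5

The largest bag has 3 vertices, giving width 2; this decomposition certifies tw(G) ≤ 2. On the other hand G contains the 3-clique {1, 4, 7}. A clique must lie in a single bag of any decomposition, so no decomposition can have width below 2. Therefore the treewidth is 2.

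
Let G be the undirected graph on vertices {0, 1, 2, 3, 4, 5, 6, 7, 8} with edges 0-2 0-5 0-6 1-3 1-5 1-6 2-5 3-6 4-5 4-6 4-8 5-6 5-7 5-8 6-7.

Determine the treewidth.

A width-2 tree decomposition is:
Bags: B1 = {4, 5, 6}  B2 = {5, 6, 7}  B3 = {0, 5, 6}  B4 = {1, 5, 6}  B5 = {0, 2, 5}  B6 = {1, 3, 6}  B7 = {4, 5, 8}
Tree: B1–B2, B1–B3, B3–B4, B3–B5, B4–B6, B1–B7
Each bag holds 3 vertices, so the decomposition has width 2, which upper-bounds the treewidth. On the other hand G contains the 3-clique {1, 3, 6}. A clique must lie in a single bag of any decomposition, so no decomposition can have width below 2. Hence tw(G) = 2 exactly.

2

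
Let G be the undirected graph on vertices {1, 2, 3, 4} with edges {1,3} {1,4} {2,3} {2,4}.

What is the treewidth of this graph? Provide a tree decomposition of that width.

Treewidth 2.
One such decomposition:
Bags: B1 = {1, 2, 4}  B2 = {1, 2, 3}
Tree: B1–B2

Each bag holds 3 vertices, so the decomposition has width 2, which upper-bounds the treewidth. For the lower bound, G contains the cycle 2–4–1–3–2, so G is not a forest; only forests have treewidth ≤ 1, hence tw(G) ≥ 2. The upper and lower bounds meet at 2, so that is the treewidth.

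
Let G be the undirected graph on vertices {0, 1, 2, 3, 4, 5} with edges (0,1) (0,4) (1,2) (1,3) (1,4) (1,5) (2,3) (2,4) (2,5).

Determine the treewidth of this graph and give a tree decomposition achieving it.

Treewidth 2.
Bags: B1 = {1, 2, 5}  B2 = {1, 2, 4}  B3 = {0, 1, 4}  B4 = {1, 2, 3}
Tree: B1–B2, B2–B3, B1–B4

Each bag holds 3 vertices, so the decomposition has width 2, which upper-bounds the treewidth. Conversely, {0, 1, 4} is a clique of size 3, and the vertices of any clique must share a bag in every tree decomposition; so some bag has ≥ 3 vertices and tw(G) ≥ 2. Combining the bounds, tw(G) = 2.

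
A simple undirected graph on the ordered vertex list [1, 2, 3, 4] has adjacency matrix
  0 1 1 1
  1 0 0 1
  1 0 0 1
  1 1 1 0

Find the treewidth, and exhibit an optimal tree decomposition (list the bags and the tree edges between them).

Treewidth 2.
Bags: B1 = {1, 3, 4}  B2 = {1, 2, 4}
Tree: B1–B2

Each bag holds 3 vertices, so the decomposition has width 2, which upper-bounds the treewidth. For the lower bound, the 3 vertices {1, 2, 4} are pairwise adjacent, and any tree decomposition puts a clique entirely inside one bag — forcing width ≥ 2. Combining the bounds, tw(G) = 2.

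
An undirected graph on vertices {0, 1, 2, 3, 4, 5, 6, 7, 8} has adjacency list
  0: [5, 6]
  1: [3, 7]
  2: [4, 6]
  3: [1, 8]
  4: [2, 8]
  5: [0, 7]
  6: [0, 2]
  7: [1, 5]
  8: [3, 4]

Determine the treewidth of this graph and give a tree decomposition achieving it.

Treewidth 2.
One such decomposition:
Bags: B1 = {3, 4, 8}  B2 = {1, 3, 4}  B3 = {1, 4, 7}  B4 = {4, 5, 7}  B5 = {0, 4, 5}  B6 = {0, 4, 6}  B7 = {2, 4, 6}
Tree: B1–B2, B2–B3, B3–B4, B4–B5, B5–B6, B6–B7

Every bag has size at most 3, so the width is 3 − 1 = 2 and tw(G) ≤ 2. For the lower bound, G contains the cycle 4–8–3–1–7–5–0–6–2–4, so G is not a forest; only forests have treewidth ≤ 1, hence tw(G) ≥ 2. Hence tw(G) = 2 exactly.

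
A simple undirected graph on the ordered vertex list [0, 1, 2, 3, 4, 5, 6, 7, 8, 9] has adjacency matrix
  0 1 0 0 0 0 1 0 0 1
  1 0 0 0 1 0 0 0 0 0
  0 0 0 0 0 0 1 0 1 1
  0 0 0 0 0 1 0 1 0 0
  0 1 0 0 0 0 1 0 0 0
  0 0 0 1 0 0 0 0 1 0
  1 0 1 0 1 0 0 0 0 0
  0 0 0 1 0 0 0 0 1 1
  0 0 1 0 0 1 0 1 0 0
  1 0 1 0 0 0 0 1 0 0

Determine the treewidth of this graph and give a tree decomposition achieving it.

Treewidth 2.
Bags: B1 = {0, 1, 4}  B2 = {0, 4, 6}  B3 = {0, 6, 9}  B4 = {2, 6, 9}  B5 = {2, 7, 9}  B6 = {2, 7, 8}  B7 = {3, 7, 8}  B8 = {3, 5, 8}
Tree: B1–B2, B2–B3, B3–B4, B4–B5, B5–B6, B6–B7, B7–B8

The largest bag has 3 vertices, giving width 2; this decomposition certifies tw(G) ≤ 2. For the lower bound, G contains the cycle 1–4–6–0–1, so G is not a forest; only forests have treewidth ≤ 1, hence tw(G) ≥ 2. The upper and lower bounds meet at 2, so that is the treewidth.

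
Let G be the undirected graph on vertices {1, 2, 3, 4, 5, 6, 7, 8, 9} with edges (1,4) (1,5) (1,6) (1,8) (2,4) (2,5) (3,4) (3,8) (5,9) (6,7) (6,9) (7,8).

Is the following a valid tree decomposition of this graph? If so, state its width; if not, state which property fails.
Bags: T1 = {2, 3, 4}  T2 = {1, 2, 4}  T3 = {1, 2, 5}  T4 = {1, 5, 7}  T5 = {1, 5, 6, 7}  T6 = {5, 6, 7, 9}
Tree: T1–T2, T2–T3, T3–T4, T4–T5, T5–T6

No — vertex 8 appears in no bag.

A tree decomposition must satisfy three properties: every vertex lies in some bag; for every edge, both endpoints lie together in some bag; and for every vertex, the bags containing it form a connected subtree. Here vertex 8 appears in no bag, so the decomposition is invalid.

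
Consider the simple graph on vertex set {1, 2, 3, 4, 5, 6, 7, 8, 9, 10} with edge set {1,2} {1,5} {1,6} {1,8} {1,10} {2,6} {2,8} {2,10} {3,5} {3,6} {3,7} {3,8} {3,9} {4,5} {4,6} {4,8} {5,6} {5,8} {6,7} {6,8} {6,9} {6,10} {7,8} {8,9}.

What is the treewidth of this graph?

A width-3 tree decomposition is:
Bags: B1 = {1, 5, 6, 8}  B2 = {3, 5, 6, 8}  B3 = {3, 6, 7, 8}  B4 = {1, 2, 6, 8}  B5 = {3, 6, 8, 9}  B6 = {1, 2, 6, 10}  B7 = {4, 5, 6, 8}
Tree: B1–B2, B2–B3, B1–B4, B2–B5, B4–B6, B1–B7
The largest bag has 4 vertices, giving width 3; this decomposition certifies tw(G) ≤ 3. Conversely, {1, 2, 6, 8} is a clique of size 4, and the vertices of any clique must share a bag in every tree decomposition; so some bag has ≥ 4 vertices and tw(G) ≥ 3. The upper and lower bounds meet at 3, so that is the treewidth.

3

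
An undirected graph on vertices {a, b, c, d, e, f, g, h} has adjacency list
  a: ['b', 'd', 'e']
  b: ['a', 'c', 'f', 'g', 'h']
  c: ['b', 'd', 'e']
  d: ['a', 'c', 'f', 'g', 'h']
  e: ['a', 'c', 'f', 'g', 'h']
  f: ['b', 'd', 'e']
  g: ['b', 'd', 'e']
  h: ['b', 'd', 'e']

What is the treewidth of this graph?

A width-3 tree decomposition is:
Bags: B1 = {b, d, e, h}  B2 = {a, b, d, e}  B3 = {b, d, e, f}  B4 = {b, d, e, g}  B5 = {b, c, d, e}
Tree: B1–B2, B2–B3, B3–B4, B4–B5
The largest bag has 4 vertices, giving width 3; this decomposition certifies tw(G) ≤ 3. For the lower bound: the 4 vertex sets {e,h}, {a,d}, {b}, {f} are disjoint, each induces a connected subgraph, and every pair is joined by at least one edge of G. Contracting each set to a single vertex therefore yields K_{4} as a minor, and since treewidth is minor-monotone, tw(G) ≥ tw(K_{4}) = 3. Combining the bounds, tw(G) = 3.

3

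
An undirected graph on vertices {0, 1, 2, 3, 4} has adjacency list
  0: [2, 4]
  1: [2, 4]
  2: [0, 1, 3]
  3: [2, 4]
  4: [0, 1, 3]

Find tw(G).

A width-2 tree decomposition is:
Bags: B1 = {2, 3, 4}  B2 = {0, 2, 4}  B3 = {1, 2, 4}
Tree: B1–B2, B2–B3
Every bag has size at most 3, so the width is 3 − 1 = 2 and tw(G) ≤ 2. The edges 3–4–0–2–3 form a cycle, so G is not a tree and its treewidth is at least 2. Hence tw(G) = 2 exactly.

2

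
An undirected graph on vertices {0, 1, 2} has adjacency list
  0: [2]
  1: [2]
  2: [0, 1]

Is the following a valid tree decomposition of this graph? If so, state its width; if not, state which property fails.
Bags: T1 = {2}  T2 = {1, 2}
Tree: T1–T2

A tree decomposition must satisfy three properties: every vertex lies in some bag; for every edge, both endpoints lie together in some bag; and for every vertex, the bags containing it form a connected subtree. Here vertex 0 appears in no bag, so the decomposition is invalid.

No — vertex 0 appears in no bag.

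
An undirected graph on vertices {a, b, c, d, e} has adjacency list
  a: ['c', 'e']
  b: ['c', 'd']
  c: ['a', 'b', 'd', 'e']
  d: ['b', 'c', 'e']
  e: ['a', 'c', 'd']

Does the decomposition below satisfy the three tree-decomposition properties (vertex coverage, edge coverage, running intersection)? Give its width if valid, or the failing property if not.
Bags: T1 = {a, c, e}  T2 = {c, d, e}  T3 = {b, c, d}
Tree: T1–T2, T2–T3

Yes; width 2.

Vertex coverage: the bags together contain {a, b, c, d, e}, the full vertex set. Edge coverage: each edge of G has both endpoints in at least one bag. Running intersection: for every vertex, the bags containing it form a connected subtree. All three properties hold, so this is a valid tree decomposition of width max|bag| − 1 = 2, and hence tw(G) ≤ 2.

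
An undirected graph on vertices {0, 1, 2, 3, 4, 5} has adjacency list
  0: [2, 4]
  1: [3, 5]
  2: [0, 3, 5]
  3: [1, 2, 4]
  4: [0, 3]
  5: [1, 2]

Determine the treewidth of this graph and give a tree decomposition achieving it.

Treewidth 2.
Bags: B1 = {1, 2, 5}  B2 = {1, 2, 3}  B3 = {0, 2, 3}  B4 = {0, 3, 4}
Tree: B1–B2, B2–B3, B3–B4

The largest bag has 3 vertices, giving width 2; this decomposition certifies tw(G) ≤ 2. The edges 5–1–3–2–5 form a cycle, so G is not a tree and its treewidth is at least 2. Combining the bounds, tw(G) = 2.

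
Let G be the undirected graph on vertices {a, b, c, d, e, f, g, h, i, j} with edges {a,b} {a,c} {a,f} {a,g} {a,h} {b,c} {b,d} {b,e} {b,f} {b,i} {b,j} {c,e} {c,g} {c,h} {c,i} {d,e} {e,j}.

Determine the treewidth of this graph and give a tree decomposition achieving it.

Treewidth 2.
One optimal decomposition is:
Bags: B1 = {a, b, c}  B2 = {b, c, e}  B3 = {a, c, g}  B4 = {b, c, i}  B5 = {a, c, h}  B6 = {b, e, j}  B7 = {b, d, e}  B8 = {a, b, f}
Tree: B1–B2, B1–B3, B1–B4, B3–B5, B2–B6, B6–B7, B1–B8

Each bag holds 3 vertices, so the decomposition has width 2, which upper-bounds the treewidth. For the lower bound, the 3 vertices {a, c, g} are pairwise adjacent, and any tree decomposition puts a clique entirely inside one bag — forcing width ≥ 2. Combining the bounds, tw(G) = 2.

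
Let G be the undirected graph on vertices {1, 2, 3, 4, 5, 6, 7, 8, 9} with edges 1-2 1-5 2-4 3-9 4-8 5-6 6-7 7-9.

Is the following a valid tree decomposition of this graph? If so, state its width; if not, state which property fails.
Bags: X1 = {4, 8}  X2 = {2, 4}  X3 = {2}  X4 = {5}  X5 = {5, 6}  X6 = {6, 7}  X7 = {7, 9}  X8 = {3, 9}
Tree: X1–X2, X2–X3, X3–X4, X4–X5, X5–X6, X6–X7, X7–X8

No — vertex 1 appears in no bag.

A tree decomposition must satisfy three properties: every vertex lies in some bag; for every edge, both endpoints lie together in some bag; and for every vertex, the bags containing it form a connected subtree. Here vertex 1 appears in no bag, so the decomposition is invalid.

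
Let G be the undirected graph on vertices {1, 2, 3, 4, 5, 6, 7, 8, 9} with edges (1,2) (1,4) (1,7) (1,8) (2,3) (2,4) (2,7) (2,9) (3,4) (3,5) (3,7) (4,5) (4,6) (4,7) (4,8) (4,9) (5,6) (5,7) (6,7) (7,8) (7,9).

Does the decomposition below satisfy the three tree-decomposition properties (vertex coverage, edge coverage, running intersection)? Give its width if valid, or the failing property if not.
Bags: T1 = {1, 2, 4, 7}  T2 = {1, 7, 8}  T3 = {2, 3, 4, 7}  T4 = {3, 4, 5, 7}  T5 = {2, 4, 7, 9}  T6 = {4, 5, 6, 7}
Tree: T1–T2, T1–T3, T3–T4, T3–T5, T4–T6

A tree decomposition must satisfy three properties: every vertex lies in some bag; for every edge, both endpoints lie together in some bag; and for every vertex, the bags containing it form a connected subtree. Here edge (4,8) lies in no bag, so the decomposition is invalid.

No — edge (4,8) lies in no bag.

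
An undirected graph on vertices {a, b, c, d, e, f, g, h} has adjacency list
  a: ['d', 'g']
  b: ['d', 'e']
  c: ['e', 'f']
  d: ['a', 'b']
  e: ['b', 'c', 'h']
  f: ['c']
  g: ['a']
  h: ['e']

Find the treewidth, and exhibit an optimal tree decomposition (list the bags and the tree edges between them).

Treewidth 1.
One such decomposition:
Bags: B1 = {b, d}  B2 = {b, e}  B3 = {c, e}  B4 = {a, d}  B5 = {e, h}  B6 = {c, f}  B7 = {a, g}
Tree: B1–B2, B2–B3, B1–B4, B2–B5, B3–B6, B4–B7

Every bag has size at most 2, so the width is 2 − 1 = 1 and tw(G) ≤ 1. Since G has at least one edge (e.g. d–b), it is not an edgeless graph, so tw(G) ≥ 1. Therefore the treewidth is 1.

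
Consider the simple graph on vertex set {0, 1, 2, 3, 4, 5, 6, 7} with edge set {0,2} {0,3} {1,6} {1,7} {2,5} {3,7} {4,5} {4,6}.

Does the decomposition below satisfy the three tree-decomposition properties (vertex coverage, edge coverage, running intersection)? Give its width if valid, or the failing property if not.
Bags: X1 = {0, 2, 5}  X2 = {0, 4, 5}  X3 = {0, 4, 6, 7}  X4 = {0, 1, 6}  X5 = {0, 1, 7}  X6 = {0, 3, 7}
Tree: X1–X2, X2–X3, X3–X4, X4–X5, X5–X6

A tree decomposition must satisfy three properties: every vertex lies in some bag; for every edge, both endpoints lie together in some bag; and for every vertex, the bags containing it form a connected subtree. Here bags containing vertex 7 are not connected in the tree, so the decomposition is invalid.

No — bags containing vertex 7 are not connected in the tree.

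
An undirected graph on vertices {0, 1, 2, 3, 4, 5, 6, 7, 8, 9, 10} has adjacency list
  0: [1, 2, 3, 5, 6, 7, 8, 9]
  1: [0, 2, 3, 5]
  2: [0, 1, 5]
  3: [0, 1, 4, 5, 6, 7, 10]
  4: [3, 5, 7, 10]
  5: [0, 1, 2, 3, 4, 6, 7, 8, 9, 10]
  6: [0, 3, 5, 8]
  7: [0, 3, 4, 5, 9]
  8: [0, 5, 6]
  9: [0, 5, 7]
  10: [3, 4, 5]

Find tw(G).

3

A width-3 tree decomposition is:
Bags: B1 = {0, 3, 5, 7}  B2 = {0, 1, 3, 5}  B3 = {0, 3, 5, 6}  B4 = {0, 1, 2, 5}  B5 = {3, 4, 5, 7}  B6 = {0, 5, 7, 9}  B7 = {3, 4, 5, 10}  B8 = {0, 5, 6, 8}
Tree: B1–B2, B1–B3, B2–B4, B1–B5, B1–B6, B5–B7, B3–B8
Every bag has size at most 4, so the width is 4 − 1 = 3 and tw(G) ≤ 3. On the other hand G contains the 4-clique {0, 5, 6, 8}. A clique must lie in a single bag of any decomposition, so no decomposition can have width below 3. Therefore the treewidth is 3.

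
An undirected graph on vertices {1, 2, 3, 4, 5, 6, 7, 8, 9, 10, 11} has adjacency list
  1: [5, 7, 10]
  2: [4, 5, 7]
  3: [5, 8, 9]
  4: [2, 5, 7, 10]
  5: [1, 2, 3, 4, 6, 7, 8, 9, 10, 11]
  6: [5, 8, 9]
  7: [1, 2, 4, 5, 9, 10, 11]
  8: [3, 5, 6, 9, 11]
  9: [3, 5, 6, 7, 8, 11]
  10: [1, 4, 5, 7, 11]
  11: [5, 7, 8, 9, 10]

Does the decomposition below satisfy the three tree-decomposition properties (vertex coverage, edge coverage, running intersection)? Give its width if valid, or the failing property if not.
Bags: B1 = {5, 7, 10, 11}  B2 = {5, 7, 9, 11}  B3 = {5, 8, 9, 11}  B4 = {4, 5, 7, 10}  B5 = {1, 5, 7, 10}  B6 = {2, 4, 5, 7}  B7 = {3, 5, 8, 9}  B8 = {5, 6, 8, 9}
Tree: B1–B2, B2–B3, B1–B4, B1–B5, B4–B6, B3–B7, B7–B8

Checking the three conditions: (i) the bags cover all of {1, 2, 3, 4, 5, 6, 7, 8, 9, 10, 11}; (ii) for each edge, some bag contains both endpoints; (iii) the bags containing any fixed vertex form a subtree. All hold, so the decomposition is valid with width 4 − 1 = 3.

Yes; width 3.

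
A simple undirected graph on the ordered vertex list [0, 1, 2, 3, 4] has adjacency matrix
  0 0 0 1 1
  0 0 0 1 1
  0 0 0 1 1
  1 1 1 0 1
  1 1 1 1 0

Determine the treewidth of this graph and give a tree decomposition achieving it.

Treewidth 2.
One such decomposition:
Bags: B1 = {1, 3, 4}  B2 = {0, 3, 4}  B3 = {2, 3, 4}
Tree: B1–B2, B1–B3

The largest bag has 3 vertices, giving width 2; this decomposition certifies tw(G) ≤ 2. On the other hand G contains the 3-clique {0, 3, 4}. A clique must lie in a single bag of any decomposition, so no decomposition can have width below 2. Combining the bounds, tw(G) = 2.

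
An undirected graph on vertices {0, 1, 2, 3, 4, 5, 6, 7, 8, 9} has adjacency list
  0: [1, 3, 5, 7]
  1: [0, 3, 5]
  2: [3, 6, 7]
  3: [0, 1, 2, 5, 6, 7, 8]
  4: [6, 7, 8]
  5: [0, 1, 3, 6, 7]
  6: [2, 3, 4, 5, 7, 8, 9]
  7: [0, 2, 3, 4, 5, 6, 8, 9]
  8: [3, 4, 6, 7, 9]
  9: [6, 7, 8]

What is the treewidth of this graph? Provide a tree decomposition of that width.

Treewidth 3.
Bags: B1 = {0, 1, 3, 5}  B2 = {0, 3, 5, 7}  B3 = {3, 5, 6, 7}  B4 = {2, 3, 6, 7}  B5 = {3, 6, 7, 8}  B6 = {6, 7, 8, 9}  B7 = {4, 6, 7, 8}
Tree: B1–B2, B2–B3, B3–B4, B3–B5, B5–B6, B6–B7

Every bag has size at most 4, so the width is 4 − 1 = 3 and tw(G) ≤ 3. Conversely, {0, 1, 3, 5} is a clique of size 4, and the vertices of any clique must share a bag in every tree decomposition; so some bag has ≥ 4 vertices and tw(G) ≥ 3. The upper and lower bounds meet at 3, so that is the treewidth.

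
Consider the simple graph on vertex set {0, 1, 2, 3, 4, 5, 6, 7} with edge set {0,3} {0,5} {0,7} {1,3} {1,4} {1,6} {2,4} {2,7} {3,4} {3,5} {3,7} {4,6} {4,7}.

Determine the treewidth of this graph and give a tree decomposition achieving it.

Every bag has size at most 3, so the width is 3 − 1 = 2 and tw(G) ≤ 2. On the other hand G contains the 3-clique {2, 4, 7}. A clique must lie in a single bag of any decomposition, so no decomposition can have width below 2. Combining the bounds, tw(G) = 2.

Treewidth 2.
One optimal decomposition is:
Bags: B1 = {1, 3, 4}  B2 = {3, 4, 7}  B3 = {2, 4, 7}  B4 = {0, 3, 7}  B5 = {1, 4, 6}  B6 = {0, 3, 5}
Tree: B1–B2, B2–B3, B2–B4, B1–B5, B4–B6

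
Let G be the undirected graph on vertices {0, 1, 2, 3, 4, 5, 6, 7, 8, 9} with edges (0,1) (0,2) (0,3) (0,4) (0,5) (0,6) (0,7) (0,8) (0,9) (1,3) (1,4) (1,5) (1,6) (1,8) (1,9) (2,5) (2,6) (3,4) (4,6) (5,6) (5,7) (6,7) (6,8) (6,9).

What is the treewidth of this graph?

3

A width-3 tree decomposition is:
Bags: B1 = {0, 1, 4, 6}  B2 = {0, 1, 5, 6}  B3 = {0, 5, 6, 7}  B4 = {0, 1, 6, 9}  B5 = {0, 1, 6, 8}  B6 = {0, 1, 3, 4}  B7 = {0, 2, 5, 6}
Tree: B1–B2, B2–B3, B1–B4, B4–B5, B1–B6, B3–B7
The largest bag has 4 vertices, giving width 3; this decomposition certifies tw(G) ≤ 3. On the other hand G contains the 4-clique {0, 1, 3, 4}. A clique must lie in a single bag of any decomposition, so no decomposition can have width below 3. The upper and lower bounds meet at 3, so that is the treewidth.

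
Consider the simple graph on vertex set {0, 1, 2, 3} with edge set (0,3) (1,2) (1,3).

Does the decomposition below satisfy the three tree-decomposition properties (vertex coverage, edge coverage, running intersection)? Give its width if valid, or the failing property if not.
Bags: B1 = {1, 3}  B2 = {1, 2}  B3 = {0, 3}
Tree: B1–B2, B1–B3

Yes; width 1.

Every vertex of G appears in some bag (union = {0, 1, 2, 3}); every edge is covered by a bag; and for each vertex v the set of bags containing v is connected in the bag tree. The decomposition is therefore valid. The largest bag has 2 vertices, so the width is 1.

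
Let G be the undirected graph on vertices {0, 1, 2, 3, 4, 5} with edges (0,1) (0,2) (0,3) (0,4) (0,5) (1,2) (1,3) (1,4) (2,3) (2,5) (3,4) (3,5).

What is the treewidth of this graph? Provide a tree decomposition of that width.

Treewidth 3.
One optimal decomposition is:
Bags: B1 = {0, 1, 3, 4}  B2 = {0, 1, 2, 3}  B3 = {0, 2, 3, 5}
Tree: B1–B2, B2–B3

Each bag holds 4 vertices, so the decomposition has width 3, which upper-bounds the treewidth. On the other hand G contains the 4-clique {0, 1, 2, 3}. A clique must lie in a single bag of any decomposition, so no decomposition can have width below 3. Hence tw(G) = 3 exactly.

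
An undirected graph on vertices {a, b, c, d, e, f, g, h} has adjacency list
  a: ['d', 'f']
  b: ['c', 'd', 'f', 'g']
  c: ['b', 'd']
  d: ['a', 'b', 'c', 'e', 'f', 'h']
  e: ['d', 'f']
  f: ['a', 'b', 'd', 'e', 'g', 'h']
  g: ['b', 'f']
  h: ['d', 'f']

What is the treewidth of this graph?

A width-2 tree decomposition is:
Bags: B1 = {b, f, g}  B2 = {b, d, f}  B3 = {d, f, h}  B4 = {b, c, d}  B5 = {d, e, f}  B6 = {a, d, f}
Tree: B1–B2, B2–B3, B2–B4, B2–B5, B5–B6
Every bag has size at most 3, so the width is 3 − 1 = 2 and tw(G) ≤ 2. For the lower bound, the 3 vertices {b, c, d} are pairwise adjacent, and any tree decomposition puts a clique entirely inside one bag — forcing width ≥ 2. Hence tw(G) = 2 exactly.

2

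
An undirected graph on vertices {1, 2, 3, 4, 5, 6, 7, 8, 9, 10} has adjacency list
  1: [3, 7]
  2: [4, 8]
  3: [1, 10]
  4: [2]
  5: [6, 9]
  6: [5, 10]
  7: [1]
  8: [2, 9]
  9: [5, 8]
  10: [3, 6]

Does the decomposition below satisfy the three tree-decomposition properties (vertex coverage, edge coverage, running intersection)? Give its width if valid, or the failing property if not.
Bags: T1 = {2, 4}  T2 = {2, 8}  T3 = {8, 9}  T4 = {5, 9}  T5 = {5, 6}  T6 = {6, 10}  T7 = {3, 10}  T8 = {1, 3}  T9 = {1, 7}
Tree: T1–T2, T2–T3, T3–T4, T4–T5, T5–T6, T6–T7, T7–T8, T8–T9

Yes; width 1.

Vertex coverage: the bags together contain {1, 2, 3, 4, 5, 6, 7, 8, 9, 10}, the full vertex set. Edge coverage: each edge of G has both endpoints in at least one bag. Running intersection: for every vertex, the bags containing it form a connected subtree. All three properties hold, so this is a valid tree decomposition of width max|bag| − 1 = 1, and hence tw(G) ≤ 1.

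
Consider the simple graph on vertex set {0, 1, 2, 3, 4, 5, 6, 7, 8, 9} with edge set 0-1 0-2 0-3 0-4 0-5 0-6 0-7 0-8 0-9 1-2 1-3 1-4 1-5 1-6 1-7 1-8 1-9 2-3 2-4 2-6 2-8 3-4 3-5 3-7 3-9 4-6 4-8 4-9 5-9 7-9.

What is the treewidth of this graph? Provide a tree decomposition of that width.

Each bag holds 5 vertices, so the decomposition has width 4, which upper-bounds the treewidth. On the other hand G contains the 5-clique {0, 1, 2, 4, 8}. A clique must lie in a single bag of any decomposition, so no decomposition can have width below 4. Therefore the treewidth is 4.

Treewidth 4.
One optimal decomposition is:
Bags: B1 = {0, 1, 2, 4, 8}  B2 = {0, 1, 2, 3, 4}  B3 = {0, 1, 3, 4, 9}  B4 = {0, 1, 2, 4, 6}  B5 = {0, 1, 3, 5, 9}  B6 = {0, 1, 3, 7, 9}
Tree: B1–B2, B2–B3, B2–B4, B3–B5, B3–B6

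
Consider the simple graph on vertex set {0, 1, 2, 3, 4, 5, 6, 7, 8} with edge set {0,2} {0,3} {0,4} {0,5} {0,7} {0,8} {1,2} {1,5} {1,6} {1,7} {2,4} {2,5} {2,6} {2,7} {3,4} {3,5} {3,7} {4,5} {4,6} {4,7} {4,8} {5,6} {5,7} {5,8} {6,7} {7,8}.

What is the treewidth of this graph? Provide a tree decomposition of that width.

Each bag holds 5 vertices, so the decomposition has width 4, which upper-bounds the treewidth. Conversely, {1, 2, 5, 6, 7} is a clique of size 5, and the vertices of any clique must share a bag in every tree decomposition; so some bag has ≥ 5 vertices and tw(G) ≥ 4. Combining the bounds, tw(G) = 4.

Treewidth 4.
Bags: B1 = {0, 2, 4, 5, 7}  B2 = {2, 4, 5, 6, 7}  B3 = {1, 2, 5, 6, 7}  B4 = {0, 3, 4, 5, 7}  B5 = {0, 4, 5, 7, 8}
Tree: B1–B2, B2–B3, B1–B4, B1–B5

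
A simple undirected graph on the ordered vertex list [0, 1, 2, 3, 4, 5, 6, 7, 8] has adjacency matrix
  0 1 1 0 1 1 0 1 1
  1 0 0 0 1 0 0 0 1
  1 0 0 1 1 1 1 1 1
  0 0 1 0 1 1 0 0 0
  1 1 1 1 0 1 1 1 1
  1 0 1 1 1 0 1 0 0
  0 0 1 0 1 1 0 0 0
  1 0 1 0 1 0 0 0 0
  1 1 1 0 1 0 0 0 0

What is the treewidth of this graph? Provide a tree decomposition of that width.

Treewidth 3.
One optimal decomposition is:
Bags: B1 = {0, 1, 4, 8}  B2 = {0, 2, 4, 8}  B3 = {0, 2, 4, 5}  B4 = {2, 4, 5, 6}  B5 = {0, 2, 4, 7}  B6 = {2, 3, 4, 5}
Tree: B1–B2, B2–B3, B3–B4, B2–B5, B3–B6

Every bag has size at most 4, so the width is 4 − 1 = 3 and tw(G) ≤ 3. On the other hand G contains the 4-clique {0, 1, 4, 8}. A clique must lie in a single bag of any decomposition, so no decomposition can have width below 3. The upper and lower bounds meet at 3, so that is the treewidth.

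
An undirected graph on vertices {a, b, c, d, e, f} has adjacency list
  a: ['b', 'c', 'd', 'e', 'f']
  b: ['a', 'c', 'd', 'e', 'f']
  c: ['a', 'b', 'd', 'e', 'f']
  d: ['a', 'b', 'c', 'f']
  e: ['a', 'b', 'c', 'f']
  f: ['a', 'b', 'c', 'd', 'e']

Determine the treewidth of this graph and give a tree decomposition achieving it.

Treewidth 4.
One such decomposition:
Bags: B1 = {a, b, c, d, f}  B2 = {a, b, c, e, f}
Tree: B1–B2

Every bag has size at most 5, so the width is 5 − 1 = 4 and tw(G) ≤ 4. For the lower bound, the 5 vertices {a, b, c, d, f} are pairwise adjacent, and any tree decomposition puts a clique entirely inside one bag — forcing width ≥ 4. Combining the bounds, tw(G) = 4.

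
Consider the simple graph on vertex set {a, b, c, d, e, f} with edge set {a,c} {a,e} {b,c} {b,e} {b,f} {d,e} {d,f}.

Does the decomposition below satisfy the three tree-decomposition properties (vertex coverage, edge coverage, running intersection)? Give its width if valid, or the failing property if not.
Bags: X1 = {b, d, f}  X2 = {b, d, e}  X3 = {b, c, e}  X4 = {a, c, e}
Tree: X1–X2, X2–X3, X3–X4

Yes; width 2.

Every vertex of G appears in some bag (union = {a, b, c, d, e, f}); every edge is covered by a bag; and for each vertex v the set of bags containing v is connected in the bag tree. The decomposition is therefore valid. The largest bag has 3 vertices, so the width is 2.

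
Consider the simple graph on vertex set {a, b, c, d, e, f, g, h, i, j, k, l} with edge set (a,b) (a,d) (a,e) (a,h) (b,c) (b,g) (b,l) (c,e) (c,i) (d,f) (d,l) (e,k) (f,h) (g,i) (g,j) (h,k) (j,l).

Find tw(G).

3

A width-3 tree decomposition is:
Bags: B1 = {e, f, h, k}  B2 = {a, e, f, h}  B3 = {a, d, e, f}  B4 = {a, c, d, e}  B5 = {a, b, c, d}  B6 = {b, c, d, l}  B7 = {b, c, i, l}  B8 = {b, g, i, l}  B9 = {g, i, j, l}
Tree: B1–B2, B2–B3, B3–B4, B4–B5, B5–B6, B6–B7, B7–B8, B8–B9
Every bag has size at most 4, so the width is 4 − 1 = 3 and tw(G) ≤ 3. For the lower bound: the 4 vertex sets {f,h,k}, {e}, {a}, {b,c,d,l} are disjoint, each induces a connected subgraph, and every pair is joined by at least one edge of G. Contracting each set to a single vertex therefore yields K_{4} as a minor, and since treewidth is minor-monotone, tw(G) ≥ tw(K_{4}) = 3. Combining the bounds, tw(G) = 3.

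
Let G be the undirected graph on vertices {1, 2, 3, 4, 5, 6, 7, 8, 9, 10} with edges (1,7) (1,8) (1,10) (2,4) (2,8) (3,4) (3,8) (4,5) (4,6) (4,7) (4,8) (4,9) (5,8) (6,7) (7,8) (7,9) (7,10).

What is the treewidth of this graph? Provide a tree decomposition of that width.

Treewidth 2.
One such decomposition:
Bags: B1 = {4, 7, 8}  B2 = {1, 7, 8}  B3 = {4, 6, 7}  B4 = {3, 4, 8}  B5 = {2, 4, 8}  B6 = {4, 7, 9}  B7 = {1, 7, 10}  B8 = {4, 5, 8}
Tree: B1–B2, B1–B3, B1–B4, B4–B5, B3–B6, B2–B7, B1–B8

The largest bag has 3 vertices, giving width 2; this decomposition certifies tw(G) ≤ 2. On the other hand G contains the 3-clique {1, 7, 8}. A clique must lie in a single bag of any decomposition, so no decomposition can have width below 2. Therefore the treewidth is 2.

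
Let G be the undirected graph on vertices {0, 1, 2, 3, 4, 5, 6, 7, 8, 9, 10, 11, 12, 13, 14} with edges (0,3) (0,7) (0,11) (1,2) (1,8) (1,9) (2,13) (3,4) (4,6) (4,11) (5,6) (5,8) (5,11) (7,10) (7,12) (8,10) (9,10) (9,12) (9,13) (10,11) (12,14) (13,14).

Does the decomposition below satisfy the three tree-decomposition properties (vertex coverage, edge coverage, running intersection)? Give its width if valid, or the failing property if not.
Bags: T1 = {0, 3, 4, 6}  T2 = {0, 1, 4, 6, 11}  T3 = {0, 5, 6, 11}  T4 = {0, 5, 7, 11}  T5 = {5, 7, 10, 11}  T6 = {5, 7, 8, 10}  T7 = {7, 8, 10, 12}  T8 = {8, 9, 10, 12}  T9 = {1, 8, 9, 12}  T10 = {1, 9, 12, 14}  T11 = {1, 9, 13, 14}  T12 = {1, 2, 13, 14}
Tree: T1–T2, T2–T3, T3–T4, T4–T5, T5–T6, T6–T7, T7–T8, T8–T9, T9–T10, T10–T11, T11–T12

No — bags containing vertex 1 are not connected in the tree.

A tree decomposition must satisfy three properties: every vertex lies in some bag; for every edge, both endpoints lie together in some bag; and for every vertex, the bags containing it form a connected subtree. Here bags containing vertex 1 are not connected in the tree, so the decomposition is invalid.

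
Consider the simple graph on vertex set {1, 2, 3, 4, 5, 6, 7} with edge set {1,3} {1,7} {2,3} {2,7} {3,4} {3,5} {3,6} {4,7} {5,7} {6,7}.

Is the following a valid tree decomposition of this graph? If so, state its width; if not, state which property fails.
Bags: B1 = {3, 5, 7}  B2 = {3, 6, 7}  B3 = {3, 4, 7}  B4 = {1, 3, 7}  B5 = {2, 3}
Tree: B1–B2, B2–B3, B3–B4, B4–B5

A tree decomposition must satisfy three properties: every vertex lies in some bag; for every edge, both endpoints lie together in some bag; and for every vertex, the bags containing it form a connected subtree. Here edge (7,2) lies in no bag, so the decomposition is invalid.

No — edge (7,2) lies in no bag.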